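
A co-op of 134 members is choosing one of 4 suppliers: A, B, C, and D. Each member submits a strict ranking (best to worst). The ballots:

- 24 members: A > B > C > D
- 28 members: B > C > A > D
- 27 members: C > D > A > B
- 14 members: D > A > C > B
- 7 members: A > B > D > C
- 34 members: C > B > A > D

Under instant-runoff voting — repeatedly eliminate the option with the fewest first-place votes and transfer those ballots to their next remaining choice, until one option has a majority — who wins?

C

Round 1: A 31, B 28, C 61, D 14. Eliminate D.
Round 2: A 45, B 28, C 61. Eliminate B.
Round 3: A 45, C 89. C has a majority.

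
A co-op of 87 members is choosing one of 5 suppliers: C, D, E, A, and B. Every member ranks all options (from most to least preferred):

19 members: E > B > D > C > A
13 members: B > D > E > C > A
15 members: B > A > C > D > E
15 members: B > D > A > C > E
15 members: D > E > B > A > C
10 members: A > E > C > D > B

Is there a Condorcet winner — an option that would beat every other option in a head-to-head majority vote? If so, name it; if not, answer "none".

none

Checking pairwise contests:
D beats C 62–25.
B beats D 62–25.
D beats E 58–29.
D beats A 62–25.
E beats B 44–43.
Every option loses at least one head-to-head, so there is no Condorcet winner.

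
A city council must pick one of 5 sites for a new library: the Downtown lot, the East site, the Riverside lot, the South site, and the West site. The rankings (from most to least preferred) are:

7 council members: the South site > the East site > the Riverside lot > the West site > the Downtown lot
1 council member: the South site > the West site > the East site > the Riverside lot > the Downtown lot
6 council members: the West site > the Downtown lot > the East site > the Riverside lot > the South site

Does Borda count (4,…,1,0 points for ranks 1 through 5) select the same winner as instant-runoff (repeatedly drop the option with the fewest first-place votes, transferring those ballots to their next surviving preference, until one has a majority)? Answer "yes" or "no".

no

Borda — scores: the Downtown lot 18, the East site 35, the Riverside lot 21, the South site 32, the West site 34. Winner: the East site.
Instant-runoff — R1 the Downtown lot 0, the East site 0, the Riverside lot 0, the South site 8, the West site 6 (the South site winner). Winner: the South site.
The two methods disagree.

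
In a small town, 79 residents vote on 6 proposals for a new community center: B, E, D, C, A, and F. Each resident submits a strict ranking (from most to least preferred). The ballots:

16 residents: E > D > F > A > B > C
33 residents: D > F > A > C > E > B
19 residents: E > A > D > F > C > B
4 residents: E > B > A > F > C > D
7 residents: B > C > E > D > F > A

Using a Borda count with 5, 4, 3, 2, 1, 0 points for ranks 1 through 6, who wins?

B: 16·1 + 33·0 + 19·0 + 4·4 + 7·5 = 67
E: 16·5 + 33·1 + 19·5 + 4·5 + 7·3 = 249
D: 16·4 + 33·5 + 19·3 + 4·0 + 7·2 = 300
C: 16·0 + 33·2 + 19·1 + 4·1 + 7·4 = 117
A: 16·2 + 33·3 + 19·4 + 4·3 + 7·0 = 219
F: 16·3 + 33·4 + 19·2 + 4·2 + 7·1 = 233
D has the highest Borda score (300).

D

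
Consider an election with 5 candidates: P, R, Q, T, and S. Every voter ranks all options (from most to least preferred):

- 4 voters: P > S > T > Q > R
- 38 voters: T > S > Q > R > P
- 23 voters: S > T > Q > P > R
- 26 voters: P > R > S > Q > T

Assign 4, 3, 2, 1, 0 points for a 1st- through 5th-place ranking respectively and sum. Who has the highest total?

P: 4·4 + 38·0 + 23·1 + 26·4 = 143
R: 4·0 + 38·1 + 23·0 + 26·3 = 116
Q: 4·1 + 38·2 + 23·2 + 26·1 = 152
T: 4·2 + 38·4 + 23·3 + 26·0 = 229
S: 4·3 + 38·3 + 23·4 + 26·2 = 270
S has the highest Borda score (270).

S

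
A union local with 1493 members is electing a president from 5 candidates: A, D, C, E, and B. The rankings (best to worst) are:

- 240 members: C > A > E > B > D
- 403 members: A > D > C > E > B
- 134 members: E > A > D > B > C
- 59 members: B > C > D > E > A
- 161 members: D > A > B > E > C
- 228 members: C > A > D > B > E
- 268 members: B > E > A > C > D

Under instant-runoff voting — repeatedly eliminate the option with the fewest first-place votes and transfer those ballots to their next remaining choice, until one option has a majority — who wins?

A

Round 1: A 403, D 161, C 468, E 134, B 327. Eliminate E.
Round 2: A 537, D 161, C 468, B 327. Eliminate D.
Round 3: A 698, C 468, B 327. Eliminate B.
Round 4: A 966, C 527. A has a majority.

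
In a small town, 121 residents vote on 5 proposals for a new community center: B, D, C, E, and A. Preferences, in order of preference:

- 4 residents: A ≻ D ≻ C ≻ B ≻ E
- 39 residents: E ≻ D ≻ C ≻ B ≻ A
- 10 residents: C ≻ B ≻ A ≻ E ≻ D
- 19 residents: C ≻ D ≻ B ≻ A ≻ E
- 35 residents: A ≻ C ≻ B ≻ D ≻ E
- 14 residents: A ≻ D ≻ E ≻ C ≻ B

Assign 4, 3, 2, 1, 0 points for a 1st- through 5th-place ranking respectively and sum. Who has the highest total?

C

B: 4·1 + 39·1 + 10·3 + 19·2 + 35·2 + 14·0 = 181
D: 4·3 + 39·3 + 10·0 + 19·3 + 35·1 + 14·3 = 263
C: 4·2 + 39·2 + 10·4 + 19·4 + 35·3 + 14·1 = 321
E: 4·0 + 39·4 + 10·1 + 19·0 + 35·0 + 14·2 = 194
A: 4·4 + 39·0 + 10·2 + 19·1 + 35·4 + 14·4 = 251
C has the highest Borda score (321).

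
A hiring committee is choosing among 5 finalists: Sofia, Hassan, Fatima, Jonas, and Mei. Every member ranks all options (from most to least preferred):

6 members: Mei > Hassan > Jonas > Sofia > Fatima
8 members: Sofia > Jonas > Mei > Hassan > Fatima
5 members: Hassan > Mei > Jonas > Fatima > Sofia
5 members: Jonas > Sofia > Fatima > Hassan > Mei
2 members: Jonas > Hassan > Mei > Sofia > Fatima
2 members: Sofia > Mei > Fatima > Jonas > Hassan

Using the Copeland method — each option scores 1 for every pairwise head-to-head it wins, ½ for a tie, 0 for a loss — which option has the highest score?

Sofia: beats Hassan, Fatima, and Mei; loses to Jonas → score 3.
Hassan: beats Fatima; loses to Sofia, Jonas, and Mei → score 1.
Fatima: loses to Sofia, Hassan, Jonas, and Mei → score 0.
Jonas: beats Sofia, Hassan, Fatima, and Mei → score 4.
Mei: beats Hassan and Fatima; loses to Sofia and Jonas → score 2.
Jonas has the best pairwise record.

Jonas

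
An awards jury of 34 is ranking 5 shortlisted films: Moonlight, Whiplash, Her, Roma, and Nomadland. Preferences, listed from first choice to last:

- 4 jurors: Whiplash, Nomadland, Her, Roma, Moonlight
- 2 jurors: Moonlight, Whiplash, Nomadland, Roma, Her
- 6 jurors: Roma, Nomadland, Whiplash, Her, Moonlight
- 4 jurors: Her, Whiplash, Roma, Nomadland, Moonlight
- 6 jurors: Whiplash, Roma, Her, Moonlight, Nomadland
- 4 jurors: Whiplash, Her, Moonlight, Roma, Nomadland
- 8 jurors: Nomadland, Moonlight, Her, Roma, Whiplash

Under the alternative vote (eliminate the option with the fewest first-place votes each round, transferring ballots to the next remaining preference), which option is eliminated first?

Moonlight

Round 1: Moonlight 2, Whiplash 14, Her 4, Roma 6, Nomadland 8. Eliminate Moonlight.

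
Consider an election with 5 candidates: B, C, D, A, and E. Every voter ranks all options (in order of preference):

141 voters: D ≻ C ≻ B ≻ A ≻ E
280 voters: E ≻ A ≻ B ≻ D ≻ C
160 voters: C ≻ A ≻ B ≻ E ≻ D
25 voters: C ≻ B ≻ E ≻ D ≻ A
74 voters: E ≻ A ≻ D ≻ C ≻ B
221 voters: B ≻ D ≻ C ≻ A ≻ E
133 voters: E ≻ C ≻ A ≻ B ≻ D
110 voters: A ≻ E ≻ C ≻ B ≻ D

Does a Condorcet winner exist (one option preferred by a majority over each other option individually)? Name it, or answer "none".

none

Checking pairwise contests:
C beats B 643–501.
D beats C 716–428.
B beats D 929–215.
C beats A 680–464.
A beats E 632–512.
Every option loses at least one head-to-head, so there is no Condorcet winner.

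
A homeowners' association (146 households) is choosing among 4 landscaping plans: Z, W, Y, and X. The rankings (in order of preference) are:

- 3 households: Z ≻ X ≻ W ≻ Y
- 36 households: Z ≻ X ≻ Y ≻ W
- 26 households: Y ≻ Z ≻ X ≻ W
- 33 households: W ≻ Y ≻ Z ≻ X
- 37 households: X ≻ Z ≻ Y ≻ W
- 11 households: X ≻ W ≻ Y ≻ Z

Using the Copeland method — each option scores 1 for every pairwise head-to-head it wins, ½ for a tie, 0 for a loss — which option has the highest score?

Z: beats W, Y, and X → score 3.
W: loses to Z, Y, and X → score 0.
Y: beats W; loses to Z and X → score 1.
X: beats W and Y; loses to Z → score 2.
Z has the best pairwise record.

Z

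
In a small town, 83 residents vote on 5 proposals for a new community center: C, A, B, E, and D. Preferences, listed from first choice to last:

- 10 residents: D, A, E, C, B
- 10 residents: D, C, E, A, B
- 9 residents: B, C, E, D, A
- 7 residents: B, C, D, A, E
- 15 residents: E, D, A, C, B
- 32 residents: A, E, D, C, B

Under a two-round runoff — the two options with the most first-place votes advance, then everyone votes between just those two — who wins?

D

Round 1 first-place votes: C 0, A 32, B 16, E 15, D 20.
A and D advance.
Runoff: A is preferred to D by 32 voters; D by 51.
D wins the runoff.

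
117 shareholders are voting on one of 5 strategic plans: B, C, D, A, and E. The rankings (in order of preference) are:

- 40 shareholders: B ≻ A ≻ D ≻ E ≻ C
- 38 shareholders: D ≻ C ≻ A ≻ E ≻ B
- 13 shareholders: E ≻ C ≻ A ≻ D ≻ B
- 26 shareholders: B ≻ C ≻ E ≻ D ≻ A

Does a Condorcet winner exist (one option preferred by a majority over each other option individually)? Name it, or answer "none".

B

B vs C: 66–51 for B.
B vs D: 66–51 for B.
B vs A: 66–51 for B.
B vs E: 66–51 for B.
B beats every other option head-to-head.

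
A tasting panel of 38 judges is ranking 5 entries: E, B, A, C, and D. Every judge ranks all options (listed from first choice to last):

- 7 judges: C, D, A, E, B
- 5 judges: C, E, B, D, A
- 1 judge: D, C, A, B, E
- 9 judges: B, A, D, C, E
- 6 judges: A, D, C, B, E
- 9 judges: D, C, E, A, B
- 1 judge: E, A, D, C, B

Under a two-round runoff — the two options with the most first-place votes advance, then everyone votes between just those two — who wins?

Round 1 first-place votes: E 1, B 9, A 6, C 12, D 10.
C and D advance.
Runoff: C is preferred to D by 12 voters; D by 26.
D wins the runoff.

D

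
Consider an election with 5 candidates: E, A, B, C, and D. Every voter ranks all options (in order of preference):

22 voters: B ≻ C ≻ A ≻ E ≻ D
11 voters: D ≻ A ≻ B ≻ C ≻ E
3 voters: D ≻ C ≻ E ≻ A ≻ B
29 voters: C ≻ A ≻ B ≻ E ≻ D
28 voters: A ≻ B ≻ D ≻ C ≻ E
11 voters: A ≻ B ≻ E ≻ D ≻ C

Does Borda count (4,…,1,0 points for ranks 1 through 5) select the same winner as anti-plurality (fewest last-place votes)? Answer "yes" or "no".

Borda — scores: E 79, A 323, B 285, C 230, D 123. Winner: A.
Anti-plurality — last-place votes: E 39, A 0, B 3, C 11, D 51. Winner: A.
The two methods agree.

yes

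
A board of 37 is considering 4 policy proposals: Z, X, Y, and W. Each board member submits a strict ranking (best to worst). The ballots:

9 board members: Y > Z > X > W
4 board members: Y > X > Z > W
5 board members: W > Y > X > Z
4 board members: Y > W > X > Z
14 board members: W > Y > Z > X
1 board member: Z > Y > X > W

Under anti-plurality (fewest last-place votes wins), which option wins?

Last-place votes: Z 9, X 14, Y 0, W 14.
Y is ranked last by the fewest voters, so Y wins.

Y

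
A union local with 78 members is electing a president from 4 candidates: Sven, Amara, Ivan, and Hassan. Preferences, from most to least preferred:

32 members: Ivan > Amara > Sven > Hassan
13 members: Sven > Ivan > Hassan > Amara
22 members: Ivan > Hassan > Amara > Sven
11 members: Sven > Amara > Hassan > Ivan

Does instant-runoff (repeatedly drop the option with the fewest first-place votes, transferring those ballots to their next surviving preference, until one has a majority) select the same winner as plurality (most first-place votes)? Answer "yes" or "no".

Instant-runoff — R1 Sven 24, Amara 0, Ivan 54, Hassan 0 (Ivan winner). Winner: Ivan.
Plurality — first-place votes: Sven 24, Amara 0, Ivan 54, Hassan 0. Winner: Ivan.
The two methods agree.

yes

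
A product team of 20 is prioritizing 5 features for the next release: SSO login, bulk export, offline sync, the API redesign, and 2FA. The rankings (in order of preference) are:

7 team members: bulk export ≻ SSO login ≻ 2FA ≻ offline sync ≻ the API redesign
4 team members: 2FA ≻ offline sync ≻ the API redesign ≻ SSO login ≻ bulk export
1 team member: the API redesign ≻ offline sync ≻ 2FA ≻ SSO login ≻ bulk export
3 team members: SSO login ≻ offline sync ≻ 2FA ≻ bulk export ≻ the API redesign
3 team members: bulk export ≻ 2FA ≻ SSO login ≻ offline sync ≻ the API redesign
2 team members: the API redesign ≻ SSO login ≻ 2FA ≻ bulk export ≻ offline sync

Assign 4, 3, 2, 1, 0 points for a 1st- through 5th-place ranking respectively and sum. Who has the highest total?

2FA

SSO login: 7·3 + 4·1 + 1·1 + 3·4 + 3·2 + 2·3 = 50
bulk export: 7·4 + 4·0 + 1·0 + 3·1 + 3·4 + 2·1 = 45
offline sync: 7·1 + 4·3 + 1·3 + 3·3 + 3·1 + 2·0 = 34
the API redesign: 7·0 + 4·2 + 1·4 + 3·0 + 3·0 + 2·4 = 20
2FA: 7·2 + 4·4 + 1·2 + 3·2 + 3·3 + 2·2 = 51
2FA has the highest Borda score (51).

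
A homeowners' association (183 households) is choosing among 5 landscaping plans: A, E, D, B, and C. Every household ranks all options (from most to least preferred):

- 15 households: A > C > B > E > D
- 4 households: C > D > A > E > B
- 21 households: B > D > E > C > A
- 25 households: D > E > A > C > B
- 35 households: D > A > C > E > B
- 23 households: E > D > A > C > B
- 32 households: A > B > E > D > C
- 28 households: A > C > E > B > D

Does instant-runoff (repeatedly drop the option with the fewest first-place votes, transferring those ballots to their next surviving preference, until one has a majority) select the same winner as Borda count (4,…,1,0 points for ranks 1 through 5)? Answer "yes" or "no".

no

Instant-runoff — R1 A 75, E 23, D 60, B 21, C 4 (C out); R2 A 75, E 23, D 64, B 21 (B out); R3 A 75, E 23, D 85 (E out); R4 A 75, D 108 (D winner). Winner: D.
Borda — scores: A 509, E 383, D 416, B 238, C 284. Winner: A.
The two methods disagree.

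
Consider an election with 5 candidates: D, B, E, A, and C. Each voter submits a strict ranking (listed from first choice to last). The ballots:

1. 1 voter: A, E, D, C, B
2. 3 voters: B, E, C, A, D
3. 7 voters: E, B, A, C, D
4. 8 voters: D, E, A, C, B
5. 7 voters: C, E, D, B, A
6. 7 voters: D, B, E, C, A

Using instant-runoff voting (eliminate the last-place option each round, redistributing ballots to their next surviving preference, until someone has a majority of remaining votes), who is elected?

Round 1: D 15, B 3, E 7, A 1, C 7. Eliminate A.
Round 2: D 15, B 3, E 8, C 7. Eliminate B.
Round 3: D 15, E 11, C 7. Eliminate C.
Round 4: D 15, E 18. E has a majority.

E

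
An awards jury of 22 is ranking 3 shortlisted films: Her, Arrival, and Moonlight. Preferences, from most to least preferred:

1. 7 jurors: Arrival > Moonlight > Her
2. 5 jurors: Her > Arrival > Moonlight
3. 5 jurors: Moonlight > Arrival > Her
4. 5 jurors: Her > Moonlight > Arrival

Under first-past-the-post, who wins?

Her

First-place votes: Her 10, Arrival 7, Moonlight 5.
Her has the most first-place votes.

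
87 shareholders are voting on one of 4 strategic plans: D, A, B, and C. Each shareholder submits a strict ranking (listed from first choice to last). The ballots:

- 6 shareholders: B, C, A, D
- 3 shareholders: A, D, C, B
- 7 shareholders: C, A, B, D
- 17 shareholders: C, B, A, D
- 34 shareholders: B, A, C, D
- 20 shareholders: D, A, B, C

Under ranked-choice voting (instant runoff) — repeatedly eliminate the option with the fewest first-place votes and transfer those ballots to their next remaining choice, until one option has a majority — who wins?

Round 1: D 20, A 3, B 40, C 24. Eliminate A.
Round 2: D 23, B 40, C 24. Eliminate D.
Round 3: B 60, C 27. B has a majority.

B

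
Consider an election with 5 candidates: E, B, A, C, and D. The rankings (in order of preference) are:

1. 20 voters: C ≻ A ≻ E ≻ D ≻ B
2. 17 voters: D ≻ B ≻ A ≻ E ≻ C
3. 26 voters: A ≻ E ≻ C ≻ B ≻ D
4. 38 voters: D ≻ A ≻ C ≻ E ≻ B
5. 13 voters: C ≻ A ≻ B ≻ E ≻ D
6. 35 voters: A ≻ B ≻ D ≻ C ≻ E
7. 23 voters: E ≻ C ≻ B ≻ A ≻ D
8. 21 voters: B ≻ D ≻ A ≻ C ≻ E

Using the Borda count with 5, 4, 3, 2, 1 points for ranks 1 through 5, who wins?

A

E: 20·3 + 17·2 + 26·4 + 38·2 + 13·2 + 35·1 + 23·5 + 21·1 = 471
B: 20·1 + 17·4 + 26·2 + 38·1 + 13·3 + 35·4 + 23·3 + 21·5 = 531
A: 20·4 + 17·3 + 26·5 + 38·4 + 13·4 + 35·5 + 23·2 + 21·3 = 749
C: 20·5 + 17·1 + 26·3 + 38·3 + 13·5 + 35·2 + 23·4 + 21·2 = 578
D: 20·2 + 17·5 + 26·1 + 38·5 + 13·1 + 35·3 + 23·1 + 21·4 = 566
A has the highest Borda score (749).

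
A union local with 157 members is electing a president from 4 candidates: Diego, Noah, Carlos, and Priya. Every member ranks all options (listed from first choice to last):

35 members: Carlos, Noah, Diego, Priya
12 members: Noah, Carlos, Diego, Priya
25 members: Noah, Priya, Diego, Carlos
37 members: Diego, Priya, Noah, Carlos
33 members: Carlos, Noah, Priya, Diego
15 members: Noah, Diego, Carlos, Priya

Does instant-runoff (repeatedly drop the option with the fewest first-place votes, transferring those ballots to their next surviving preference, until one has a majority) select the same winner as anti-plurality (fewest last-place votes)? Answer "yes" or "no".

yes

Instant-runoff — R1 Diego 37, Noah 52, Carlos 68, Priya 0 (Priya out); R2 Diego 37, Noah 52, Carlos 68 (Diego out); R3 Noah 89, Carlos 68 (Noah winner). Winner: Noah.
Anti-plurality — last-place votes: Diego 33, Noah 0, Carlos 62, Priya 62. Winner: Noah.
The two methods agree.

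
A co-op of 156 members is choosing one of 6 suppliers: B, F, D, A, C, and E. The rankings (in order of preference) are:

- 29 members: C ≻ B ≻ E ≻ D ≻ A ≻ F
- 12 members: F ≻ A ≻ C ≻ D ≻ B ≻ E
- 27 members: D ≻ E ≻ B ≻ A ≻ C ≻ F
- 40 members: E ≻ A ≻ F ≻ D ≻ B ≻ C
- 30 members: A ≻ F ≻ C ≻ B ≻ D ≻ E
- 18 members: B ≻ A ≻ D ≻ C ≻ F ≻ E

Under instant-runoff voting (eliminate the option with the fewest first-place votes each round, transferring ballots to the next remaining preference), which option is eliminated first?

Round 1: B 18, F 12, D 27, A 30, C 29, E 40. Eliminate F.

F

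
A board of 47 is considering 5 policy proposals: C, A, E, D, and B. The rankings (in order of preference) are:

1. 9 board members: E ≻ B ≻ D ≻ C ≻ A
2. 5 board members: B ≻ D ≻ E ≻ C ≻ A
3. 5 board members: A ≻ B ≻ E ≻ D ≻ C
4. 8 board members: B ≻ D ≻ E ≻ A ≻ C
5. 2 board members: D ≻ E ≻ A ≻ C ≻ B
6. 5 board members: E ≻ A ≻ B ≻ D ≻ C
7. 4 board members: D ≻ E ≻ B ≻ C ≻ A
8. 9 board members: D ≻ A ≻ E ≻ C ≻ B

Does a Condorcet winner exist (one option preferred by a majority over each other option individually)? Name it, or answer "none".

Checking pairwise contests:
A beats C 29–18.
E beats A 33–14.
D beats E 28–19.
B beats D 32–15.
E beats B 29–18.
Every option loses at least one head-to-head, so there is no Condorcet winner.

none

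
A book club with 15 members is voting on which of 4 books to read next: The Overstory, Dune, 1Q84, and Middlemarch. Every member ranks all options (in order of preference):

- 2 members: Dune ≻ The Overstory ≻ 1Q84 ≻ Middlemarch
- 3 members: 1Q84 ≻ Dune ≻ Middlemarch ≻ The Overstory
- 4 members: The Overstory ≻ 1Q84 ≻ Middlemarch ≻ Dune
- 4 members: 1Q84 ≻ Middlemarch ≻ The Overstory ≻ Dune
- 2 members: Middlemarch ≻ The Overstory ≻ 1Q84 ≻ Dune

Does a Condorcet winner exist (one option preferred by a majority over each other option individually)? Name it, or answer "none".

Checking pairwise contests:
Middlemarch beats The Overstory 9–6.
The Overstory beats Dune 10–5.
The Overstory beats 1Q84 8–7.
1Q84 beats Middlemarch 13–2.
Every option loses at least one head-to-head, so there is no Condorcet winner.

none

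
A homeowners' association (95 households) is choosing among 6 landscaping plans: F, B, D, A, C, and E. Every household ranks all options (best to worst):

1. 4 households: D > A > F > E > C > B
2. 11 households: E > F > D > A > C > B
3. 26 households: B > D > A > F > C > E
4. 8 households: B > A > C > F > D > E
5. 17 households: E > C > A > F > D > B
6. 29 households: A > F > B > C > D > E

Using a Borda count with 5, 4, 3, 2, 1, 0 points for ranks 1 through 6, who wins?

F: 4·3 + 11·4 + 26·2 + 8·2 + 17·2 + 29·4 = 274
B: 4·0 + 11·0 + 26·5 + 8·5 + 17·0 + 29·3 = 257
D: 4·5 + 11·3 + 26·4 + 8·1 + 17·1 + 29·1 = 211
A: 4·4 + 11·2 + 26·3 + 8·4 + 17·3 + 29·5 = 344
C: 4·1 + 11·1 + 26·1 + 8·3 + 17·4 + 29·2 = 191
E: 4·2 + 11·5 + 26·0 + 8·0 + 17·5 + 29·0 = 148
A has the highest Borda score (344).

A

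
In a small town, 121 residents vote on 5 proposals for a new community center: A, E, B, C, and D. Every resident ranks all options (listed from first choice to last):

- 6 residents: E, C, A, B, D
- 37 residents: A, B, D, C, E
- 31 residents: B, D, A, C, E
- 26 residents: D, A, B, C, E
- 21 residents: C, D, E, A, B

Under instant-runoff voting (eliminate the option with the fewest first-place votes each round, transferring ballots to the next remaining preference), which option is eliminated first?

E

Round 1: A 37, E 6, B 31, C 21, D 26. Eliminate E.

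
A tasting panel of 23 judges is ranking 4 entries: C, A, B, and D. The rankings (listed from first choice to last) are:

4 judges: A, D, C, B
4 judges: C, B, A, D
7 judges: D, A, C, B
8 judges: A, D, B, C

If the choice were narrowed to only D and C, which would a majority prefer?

Voters preferring D to C: 19; preferring C to D: 4.
D wins the head-to-head.

D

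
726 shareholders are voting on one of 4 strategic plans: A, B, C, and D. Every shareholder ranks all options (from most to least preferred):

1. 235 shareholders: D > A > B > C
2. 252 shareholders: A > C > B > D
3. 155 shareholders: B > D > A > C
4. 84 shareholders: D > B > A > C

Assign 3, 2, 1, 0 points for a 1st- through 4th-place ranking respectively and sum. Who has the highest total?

A: 235·2 + 252·3 + 155·1 + 84·1 = 1465
B: 235·1 + 252·1 + 155·3 + 84·2 = 1120
C: 235·0 + 252·2 + 155·0 + 84·0 = 504
D: 235·3 + 252·0 + 155·2 + 84·3 = 1267
A has the highest Borda score (1465).

A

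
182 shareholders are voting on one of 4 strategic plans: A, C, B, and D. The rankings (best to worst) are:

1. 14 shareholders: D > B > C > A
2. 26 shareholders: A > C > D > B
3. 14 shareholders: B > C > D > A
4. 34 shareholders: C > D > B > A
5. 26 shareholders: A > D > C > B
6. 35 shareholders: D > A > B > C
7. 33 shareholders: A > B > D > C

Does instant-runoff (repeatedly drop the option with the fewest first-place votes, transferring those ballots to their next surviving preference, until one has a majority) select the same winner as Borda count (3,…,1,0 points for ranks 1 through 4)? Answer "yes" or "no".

yes

Instant-runoff — R1 A 85, C 34, B 14, D 49 (B out); R2 A 85, C 48, D 49 (C out); R3 A 85, D 97 (D winner). Winner: D.
Borda — scores: A 325, C 222, B 205, D 340. Winner: D.
The two methods agree.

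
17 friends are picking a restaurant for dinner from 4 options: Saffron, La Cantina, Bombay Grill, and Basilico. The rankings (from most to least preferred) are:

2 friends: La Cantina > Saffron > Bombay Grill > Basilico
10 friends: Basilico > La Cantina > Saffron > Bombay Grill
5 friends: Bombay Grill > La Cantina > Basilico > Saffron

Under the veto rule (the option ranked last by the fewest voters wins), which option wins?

La Cantina

Last-place votes: Saffron 5, La Cantina 0, Bombay Grill 10, Basilico 2.
La Cantina is ranked last by the fewest voters, so La Cantina wins.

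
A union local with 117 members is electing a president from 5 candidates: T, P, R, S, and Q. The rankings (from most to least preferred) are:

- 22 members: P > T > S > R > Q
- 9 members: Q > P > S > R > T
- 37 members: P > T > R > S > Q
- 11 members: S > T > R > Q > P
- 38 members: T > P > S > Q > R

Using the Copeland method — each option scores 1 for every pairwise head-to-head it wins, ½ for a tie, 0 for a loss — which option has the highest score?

T: beats R, S, and Q; loses to P → score 3.
P: beats T, R, S, and Q → score 4.
R: beats Q; loses to T, P, and S → score 1.
S: beats R and Q; loses to T and P → score 2.
Q: loses to T, P, R, and S → score 0.
P has the best pairwise record.

P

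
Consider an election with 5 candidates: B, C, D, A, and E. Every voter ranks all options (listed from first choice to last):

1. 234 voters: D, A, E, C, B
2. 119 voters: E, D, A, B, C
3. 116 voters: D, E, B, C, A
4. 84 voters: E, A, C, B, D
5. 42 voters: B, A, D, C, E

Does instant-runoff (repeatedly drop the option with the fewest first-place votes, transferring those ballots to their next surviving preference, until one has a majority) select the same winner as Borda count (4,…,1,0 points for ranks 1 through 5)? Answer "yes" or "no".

Instant-runoff — R1 B 42, C 0, D 350, A 0, E 203 (D winner). Winner: D.
Borda — scores: B 603, C 560, D 1841, A 1318, E 1628. Winner: D.
The two methods agree.

yes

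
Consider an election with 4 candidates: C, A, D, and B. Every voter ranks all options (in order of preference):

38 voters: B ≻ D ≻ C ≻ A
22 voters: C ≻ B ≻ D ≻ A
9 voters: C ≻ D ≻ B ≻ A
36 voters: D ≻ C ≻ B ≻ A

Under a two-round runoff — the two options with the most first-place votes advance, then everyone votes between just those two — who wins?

Round 1 first-place votes: C 31, A 0, D 36, B 38.
B and D advance.
Runoff: B is preferred to D by 60 voters; D by 45.
B wins the runoff.

B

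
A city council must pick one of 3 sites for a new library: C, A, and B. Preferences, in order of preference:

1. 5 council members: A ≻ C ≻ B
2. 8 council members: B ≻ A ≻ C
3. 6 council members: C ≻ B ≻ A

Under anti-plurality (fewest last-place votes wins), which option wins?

B

Last-place votes: C 8, A 6, B 5.
B is ranked last by the fewest voters, so B wins.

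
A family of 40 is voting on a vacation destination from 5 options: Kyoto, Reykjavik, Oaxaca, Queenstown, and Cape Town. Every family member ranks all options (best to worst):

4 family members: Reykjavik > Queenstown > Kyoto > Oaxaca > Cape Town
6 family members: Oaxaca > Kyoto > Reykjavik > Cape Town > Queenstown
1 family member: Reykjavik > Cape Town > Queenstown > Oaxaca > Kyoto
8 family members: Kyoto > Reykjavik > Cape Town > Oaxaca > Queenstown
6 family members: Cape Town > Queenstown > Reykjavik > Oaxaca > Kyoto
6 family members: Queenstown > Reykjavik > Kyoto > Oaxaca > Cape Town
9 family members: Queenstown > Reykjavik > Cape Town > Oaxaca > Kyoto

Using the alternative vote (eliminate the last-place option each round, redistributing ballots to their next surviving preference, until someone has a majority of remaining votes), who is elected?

Queenstown

Round 1: Kyoto 8, Reykjavik 5, Oaxaca 6, Queenstown 15, Cape Town 6. Eliminate Reykjavik.
Round 2: Kyoto 8, Oaxaca 6, Queenstown 19, Cape Town 7. Eliminate Oaxaca.
Round 3: Kyoto 14, Queenstown 19, Cape Town 7. Eliminate Cape Town.
Round 4: Kyoto 14, Queenstown 26. Queenstown has a majority.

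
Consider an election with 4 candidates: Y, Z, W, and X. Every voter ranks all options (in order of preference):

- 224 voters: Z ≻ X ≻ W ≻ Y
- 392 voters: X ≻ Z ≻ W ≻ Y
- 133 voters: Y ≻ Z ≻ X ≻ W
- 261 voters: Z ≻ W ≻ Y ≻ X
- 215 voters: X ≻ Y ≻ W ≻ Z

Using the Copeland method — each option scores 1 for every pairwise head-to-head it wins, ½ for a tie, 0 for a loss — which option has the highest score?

Y: loses to Z, W, and X → score 0.
Z: beats Y, W, and X → score 3.
W: beats Y; loses to Z and X → score 1.
X: beats Y and W; loses to Z → score 2.
Z has the best pairwise record.

Z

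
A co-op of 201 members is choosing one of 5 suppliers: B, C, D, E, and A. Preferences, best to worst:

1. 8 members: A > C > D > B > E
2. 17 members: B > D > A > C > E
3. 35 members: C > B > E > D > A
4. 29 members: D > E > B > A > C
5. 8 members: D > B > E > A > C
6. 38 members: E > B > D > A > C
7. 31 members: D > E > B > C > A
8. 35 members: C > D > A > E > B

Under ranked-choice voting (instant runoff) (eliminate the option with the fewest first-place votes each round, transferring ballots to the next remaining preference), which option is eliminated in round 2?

B

Round 1: B 17, C 70, D 68, E 38, A 8. Eliminate A.
Round 2: B 17, C 78, D 68, E 38. Eliminate B.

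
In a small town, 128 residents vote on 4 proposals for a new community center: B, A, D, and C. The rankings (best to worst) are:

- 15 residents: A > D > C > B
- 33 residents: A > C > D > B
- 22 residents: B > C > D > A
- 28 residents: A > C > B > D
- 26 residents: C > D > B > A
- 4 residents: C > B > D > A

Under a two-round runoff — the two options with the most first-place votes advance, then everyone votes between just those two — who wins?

Round 1 first-place votes: B 22, A 76, D 0, C 30.
A and C advance.
Runoff: A is preferred to C by 76 voters; C by 52.
A wins the runoff.

A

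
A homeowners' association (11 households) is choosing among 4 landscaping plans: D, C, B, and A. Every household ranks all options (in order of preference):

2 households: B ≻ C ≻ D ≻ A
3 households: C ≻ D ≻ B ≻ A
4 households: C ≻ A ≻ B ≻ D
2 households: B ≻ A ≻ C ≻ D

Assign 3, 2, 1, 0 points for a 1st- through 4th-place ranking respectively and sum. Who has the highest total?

C

D: 2·1 + 3·2 + 4·0 + 2·0 = 8
C: 2·2 + 3·3 + 4·3 + 2·1 = 27
B: 2·3 + 3·1 + 4·1 + 2·3 = 19
A: 2·0 + 3·0 + 4·2 + 2·2 = 12
C has the highest Borda score (27).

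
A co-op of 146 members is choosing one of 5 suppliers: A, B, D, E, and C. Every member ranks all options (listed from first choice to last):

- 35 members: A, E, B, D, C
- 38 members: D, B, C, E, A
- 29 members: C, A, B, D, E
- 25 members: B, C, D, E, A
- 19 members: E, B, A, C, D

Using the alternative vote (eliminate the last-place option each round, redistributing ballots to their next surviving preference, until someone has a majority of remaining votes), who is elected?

B

Round 1: A 35, B 25, D 38, E 19, C 29. Eliminate E.
Round 2: A 35, B 44, D 38, C 29. Eliminate C.
Round 3: A 64, B 44, D 38. Eliminate D.
Round 4: A 64, B 82. B has a majority.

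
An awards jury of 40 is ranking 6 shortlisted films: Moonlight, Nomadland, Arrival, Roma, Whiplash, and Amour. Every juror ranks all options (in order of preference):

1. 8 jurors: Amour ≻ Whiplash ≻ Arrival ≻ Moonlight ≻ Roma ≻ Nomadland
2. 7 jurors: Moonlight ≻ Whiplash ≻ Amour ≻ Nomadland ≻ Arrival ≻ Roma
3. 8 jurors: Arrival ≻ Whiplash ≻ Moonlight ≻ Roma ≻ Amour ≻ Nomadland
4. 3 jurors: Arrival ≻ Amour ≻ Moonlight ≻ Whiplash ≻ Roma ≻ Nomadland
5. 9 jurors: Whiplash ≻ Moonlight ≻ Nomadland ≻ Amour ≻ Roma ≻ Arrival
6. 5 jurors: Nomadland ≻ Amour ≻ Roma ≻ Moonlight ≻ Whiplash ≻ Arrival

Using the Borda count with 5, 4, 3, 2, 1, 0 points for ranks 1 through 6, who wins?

Moonlight: 8·2 + 7·5 + 8·3 + 3·3 + 9·4 + 5·2 = 130
Nomadland: 8·0 + 7·2 + 8·0 + 3·0 + 9·3 + 5·5 = 66
Arrival: 8·3 + 7·1 + 8·5 + 3·5 + 9·0 + 5·0 = 86
Roma: 8·1 + 7·0 + 8·2 + 3·1 + 9·1 + 5·3 = 51
Whiplash: 8·4 + 7·4 + 8·4 + 3·2 + 9·5 + 5·1 = 148
Amour: 8·5 + 7·3 + 8·1 + 3·4 + 9·2 + 5·4 = 119
Whiplash has the highest Borda score (148).

Whiplash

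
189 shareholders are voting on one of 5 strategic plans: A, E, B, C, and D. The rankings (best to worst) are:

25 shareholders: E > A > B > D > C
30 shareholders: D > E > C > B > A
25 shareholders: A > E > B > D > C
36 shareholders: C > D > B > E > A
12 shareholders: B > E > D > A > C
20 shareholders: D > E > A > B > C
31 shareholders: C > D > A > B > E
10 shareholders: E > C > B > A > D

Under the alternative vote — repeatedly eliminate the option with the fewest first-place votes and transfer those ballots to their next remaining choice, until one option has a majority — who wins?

Round 1: A 25, E 35, B 12, C 67, D 50. Eliminate B.
Round 2: A 25, E 47, C 67, D 50. Eliminate A.
Round 3: E 72, C 67, D 50. Eliminate D.
Round 4: E 122, C 67. E has a majority.

E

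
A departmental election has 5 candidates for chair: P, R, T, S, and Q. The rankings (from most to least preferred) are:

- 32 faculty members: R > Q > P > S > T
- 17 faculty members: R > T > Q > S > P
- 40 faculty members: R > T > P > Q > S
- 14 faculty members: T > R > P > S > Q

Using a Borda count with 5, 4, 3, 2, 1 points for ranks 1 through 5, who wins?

R

P: 32·3 + 17·1 + 40·3 + 14·3 = 275
R: 32·5 + 17·5 + 40·5 + 14·4 = 501
T: 32·1 + 17·4 + 40·4 + 14·5 = 330
S: 32·2 + 17·2 + 40·1 + 14·2 = 166
Q: 32·4 + 17·3 + 40·2 + 14·1 = 273
R has the highest Borda score (501).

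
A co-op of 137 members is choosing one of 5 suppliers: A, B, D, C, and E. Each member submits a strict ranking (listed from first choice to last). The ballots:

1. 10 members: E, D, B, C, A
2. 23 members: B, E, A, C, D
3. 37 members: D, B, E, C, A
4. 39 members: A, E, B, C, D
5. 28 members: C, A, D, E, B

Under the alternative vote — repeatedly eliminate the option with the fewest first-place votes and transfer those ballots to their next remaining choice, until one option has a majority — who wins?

A

Round 1: A 39, B 23, D 37, C 28, E 10. Eliminate E.
Round 2: A 39, B 23, D 47, C 28. Eliminate B.
Round 3: A 62, D 47, C 28. Eliminate C.
Round 4: A 90, D 47. A has a majority.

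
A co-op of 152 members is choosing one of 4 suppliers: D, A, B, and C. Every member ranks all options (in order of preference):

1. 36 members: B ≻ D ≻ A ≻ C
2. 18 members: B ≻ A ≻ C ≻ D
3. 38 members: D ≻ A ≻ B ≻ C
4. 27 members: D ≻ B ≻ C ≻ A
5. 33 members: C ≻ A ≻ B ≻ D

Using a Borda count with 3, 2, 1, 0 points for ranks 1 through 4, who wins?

D: 36·2 + 18·0 + 38·3 + 27·3 + 33·0 = 267
A: 36·1 + 18·2 + 38·2 + 27·0 + 33·2 = 214
B: 36·3 + 18·3 + 38·1 + 27·2 + 33·1 = 287
C: 36·0 + 18·1 + 38·0 + 27·1 + 33·3 = 144
B has the highest Borda score (287).

B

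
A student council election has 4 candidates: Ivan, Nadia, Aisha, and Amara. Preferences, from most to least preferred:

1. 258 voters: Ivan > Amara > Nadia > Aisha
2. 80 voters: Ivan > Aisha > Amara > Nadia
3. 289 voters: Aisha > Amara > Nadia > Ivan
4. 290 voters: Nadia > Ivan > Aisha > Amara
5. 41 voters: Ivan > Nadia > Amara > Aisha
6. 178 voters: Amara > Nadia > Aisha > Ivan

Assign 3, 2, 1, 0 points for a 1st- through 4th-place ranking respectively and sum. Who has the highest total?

Nadia

Ivan: 258·3 + 80·3 + 289·0 + 290·2 + 41·3 + 178·0 = 1717
Nadia: 258·1 + 80·0 + 289·1 + 290·3 + 41·2 + 178·2 = 1855
Aisha: 258·0 + 80·2 + 289·3 + 290·1 + 41·0 + 178·1 = 1495
Amara: 258·2 + 80·1 + 289·2 + 290·0 + 41·1 + 178·3 = 1749
Nadia has the highest Borda score (1855).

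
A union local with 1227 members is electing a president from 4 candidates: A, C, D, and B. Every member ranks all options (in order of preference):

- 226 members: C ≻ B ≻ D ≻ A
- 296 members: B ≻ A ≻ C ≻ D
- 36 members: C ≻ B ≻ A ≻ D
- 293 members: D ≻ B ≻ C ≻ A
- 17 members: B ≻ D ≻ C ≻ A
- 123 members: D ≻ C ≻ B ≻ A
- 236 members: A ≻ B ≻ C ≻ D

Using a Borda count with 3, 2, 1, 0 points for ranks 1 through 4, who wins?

A: 226·0 + 296·2 + 36·1 + 293·0 + 17·0 + 123·0 + 236·3 = 1336
C: 226·3 + 296·1 + 36·3 + 293·1 + 17·1 + 123·2 + 236·1 = 1874
D: 226·1 + 296·0 + 36·0 + 293·3 + 17·2 + 123·3 + 236·0 = 1508
B: 226·2 + 296·3 + 36·2 + 293·2 + 17·3 + 123·1 + 236·2 = 2644
B has the highest Borda score (2644).

B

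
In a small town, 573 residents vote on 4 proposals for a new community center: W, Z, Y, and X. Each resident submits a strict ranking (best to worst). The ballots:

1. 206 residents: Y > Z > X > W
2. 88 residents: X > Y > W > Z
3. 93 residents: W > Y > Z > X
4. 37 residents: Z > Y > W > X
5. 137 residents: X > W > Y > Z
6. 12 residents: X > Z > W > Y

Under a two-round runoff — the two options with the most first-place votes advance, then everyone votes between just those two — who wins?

Round 1 first-place votes: W 93, Z 37, Y 206, X 237.
X and Y advance.
Runoff: X is preferred to Y by 237 voters; Y by 336.
Y wins the runoff.

Y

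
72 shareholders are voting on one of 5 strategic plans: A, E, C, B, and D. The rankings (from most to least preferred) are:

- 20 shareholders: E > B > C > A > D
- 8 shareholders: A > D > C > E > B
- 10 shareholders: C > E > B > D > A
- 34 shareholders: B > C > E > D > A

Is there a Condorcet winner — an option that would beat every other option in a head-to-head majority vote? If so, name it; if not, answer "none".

none

Checking pairwise contests:
E beats A 64–8.
C beats E 52–20.
B beats C 54–18.
E beats B 38–34.
E beats D 64–8.
Every option loses at least one head-to-head, so there is no Condorcet winner.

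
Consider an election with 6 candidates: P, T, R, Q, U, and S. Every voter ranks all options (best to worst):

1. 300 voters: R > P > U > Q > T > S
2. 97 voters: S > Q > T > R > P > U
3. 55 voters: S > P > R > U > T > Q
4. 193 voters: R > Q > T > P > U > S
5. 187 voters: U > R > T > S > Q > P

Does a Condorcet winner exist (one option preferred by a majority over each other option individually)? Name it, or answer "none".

R vs P: 777–55 for R.
R vs T: 735–97 for R.
R vs Q: 735–97 for R.
R vs U: 645–187 for R.
R vs S: 680–152 for R.
R beats every other option head-to-head.

R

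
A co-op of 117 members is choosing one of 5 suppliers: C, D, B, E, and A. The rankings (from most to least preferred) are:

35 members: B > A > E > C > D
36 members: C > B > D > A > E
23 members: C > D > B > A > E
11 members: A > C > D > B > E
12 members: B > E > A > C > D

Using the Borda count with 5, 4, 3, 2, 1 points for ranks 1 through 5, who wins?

B

C: 35·2 + 36·5 + 23·5 + 11·4 + 12·2 = 433
D: 35·1 + 36·3 + 23·4 + 11·3 + 12·1 = 280
B: 35·5 + 36·4 + 23·3 + 11·2 + 12·5 = 470
E: 35·3 + 36·1 + 23·1 + 11·1 + 12·4 = 223
A: 35·4 + 36·2 + 23·2 + 11·5 + 12·3 = 349
B has the highest Borda score (470).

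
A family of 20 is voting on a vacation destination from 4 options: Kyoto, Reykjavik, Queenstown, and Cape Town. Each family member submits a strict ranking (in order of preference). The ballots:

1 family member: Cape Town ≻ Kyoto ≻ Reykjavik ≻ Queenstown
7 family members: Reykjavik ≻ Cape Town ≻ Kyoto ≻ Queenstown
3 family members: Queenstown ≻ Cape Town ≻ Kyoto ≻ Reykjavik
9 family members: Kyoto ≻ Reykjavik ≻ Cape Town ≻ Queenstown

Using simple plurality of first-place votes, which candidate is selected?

First-place votes: Kyoto 9, Reykjavik 7, Queenstown 3, Cape Town 1.
Kyoto has the most first-place votes.

Kyoto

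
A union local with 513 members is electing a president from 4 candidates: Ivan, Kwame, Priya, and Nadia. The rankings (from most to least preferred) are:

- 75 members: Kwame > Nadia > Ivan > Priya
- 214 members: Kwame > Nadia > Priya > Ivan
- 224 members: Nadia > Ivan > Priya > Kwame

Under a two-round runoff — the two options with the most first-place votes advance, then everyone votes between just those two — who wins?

Round 1 first-place votes: Ivan 0, Kwame 289, Priya 0, Nadia 224.
Kwame and Nadia advance.
Runoff: Kwame is preferred to Nadia by 289 voters; Nadia by 224.
Kwame wins the runoff.

Kwame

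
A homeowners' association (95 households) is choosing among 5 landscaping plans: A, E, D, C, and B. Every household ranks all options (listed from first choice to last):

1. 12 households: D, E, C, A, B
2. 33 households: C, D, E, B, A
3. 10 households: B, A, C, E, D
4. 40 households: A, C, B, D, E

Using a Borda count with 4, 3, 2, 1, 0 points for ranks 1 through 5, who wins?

A: 12·1 + 33·0 + 10·3 + 40·4 = 202
E: 12·3 + 33·2 + 10·1 + 40·0 = 112
D: 12·4 + 33·3 + 10·0 + 40·1 = 187
C: 12·2 + 33·4 + 10·2 + 40·3 = 296
B: 12·0 + 33·1 + 10·4 + 40·2 = 153
C has the highest Borda score (296).

C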